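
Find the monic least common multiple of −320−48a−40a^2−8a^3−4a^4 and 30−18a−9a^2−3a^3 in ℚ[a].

Apply the Euclidean algorithm:
  −4a^4−8a^3−40a^2−48a−320 = ((4/3)a−4/3)(−3a^3−9a^2−18a+30) + (−28a^2−112a−280)
  −3a^3−9a^2−18a+30 = ((3/28)a−3/28)(−28a^2−112a−280) + (0)
Last nonzero remainder: −28a^2−112a−280. Dividing through by −28 gives the monic gcd a^2+4a+10.
Then lcm(f, g) = f·g / gcd(f, g); expanding and making the result monic gives the answer.

−80+68a+2a^2+8a^3+a^4+a^5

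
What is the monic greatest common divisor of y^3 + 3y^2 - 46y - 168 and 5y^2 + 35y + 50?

1

By polynomial division,
  y^3 + 3y^2 - 46y - 168 = ((1/5)y - 4/5)(5y^2 + 35y + 50) + (-28y - 128)
  5y^2 + 35y + 50 = (-(5/28)y - 85/196)(-28y - 128) + (-270/49)
  -28y - 128 = ((686/135)y + 3136/135)(-270/49) + (0)
The last nonzero remainder is the constant -270/49, so the polynomials are coprime and gcd = 1.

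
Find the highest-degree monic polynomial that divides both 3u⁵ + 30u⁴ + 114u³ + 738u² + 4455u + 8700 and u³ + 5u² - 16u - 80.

u² + 9u + 20

Euclidean algorithm in ℚ[u]:
  3u⁵ + 30u⁴ + 114u³ + 738u² + 4455u + 8700 = (3u² + 15u + 87)(u³ + 5u² - 16u - 80) + (783u² + 7047u + 15660)
  u³ + 5u² - 16u - 80 = ((1/783)u - 4/783)(783u² + 7047u + 15660) + (0)
Last nonzero remainder: 783u² + 7047u + 15660. Dividing through by 783 gives the monic gcd u² + 9u + 20.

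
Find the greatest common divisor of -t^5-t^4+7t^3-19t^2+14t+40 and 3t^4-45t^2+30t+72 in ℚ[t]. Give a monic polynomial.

t^3+3t^2-6t-8

Euclidean algorithm in ℚ[t]:
  -t^5-t^4+7t^3-19t^2+14t+40 = (-(1/3)t-1/3)(3t^4-45t^2+30t+72) + (-8t^3-24t^2+48t+64)
  3t^4-45t^2+30t+72 = (-(3/8)t+9/8)(-8t^3-24t^2+48t+64) + (0)
Last nonzero remainder: -8t^3-24t^2+48t+64. Dividing through by -8 gives the monic gcd t^3+3t^2-6t-8.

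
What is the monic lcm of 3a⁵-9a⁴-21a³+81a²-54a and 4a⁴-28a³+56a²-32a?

a⁶-7a⁵+5a⁴+55a³-126a²+72a

Repeated division with remainder:
  3a⁵-9a⁴-21a³+81a²-54a = ((3/4)a+3)(4a⁴-28a³+56a²-32a) + (21a³-63a²+42a)
  4a⁴-28a³+56a²-32a = ((4/21)a-16/21)(21a³-63a²+42a) + (0)
Last nonzero remainder: 21a³-63a²+42a. Dividing through by 21 gives the monic gcd a³-3a²+2a.
Then lcm(f, g) = f·g / gcd(f, g); expanding and making the result monic gives the answer.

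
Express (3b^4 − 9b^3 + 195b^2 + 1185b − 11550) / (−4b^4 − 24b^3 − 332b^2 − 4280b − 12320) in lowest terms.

(−3b + 15)/(4b + 16)

Apply the Euclidean algorithm:
  3b^4 − 9b^3 + 195b^2 + 1185b − 11550 = (−3/4)(−4b^4 − 24b^3 − 332b^2 − 4280b − 12320) + (−27b^3 − 54b^2 − 2025b − 20790)
  −4b^4 − 24b^3 − 332b^2 − 4280b − 12320 = ((4/27)b + 16/27)(−27b^3 − 54b^2 − 2025b − 20790) + (0)
Last nonzero remainder: −27b^3 − 54b^2 − 2025b − 20790. Dividing through by −27 gives the monic gcd b^3 + 2b^2 + 75b + 770.
Cancel b^3 + 2b^2 + 75b + 770 from numerator and denominator to get the reduced form.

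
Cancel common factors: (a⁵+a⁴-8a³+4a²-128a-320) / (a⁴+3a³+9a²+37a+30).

(a³+2a²-16a-32)/(a²+4a+3)

Euclidean algorithm in ℚ[a]:
  a⁵+a⁴-8a³+4a²-128a-320 = (a-2)(a⁴+3a³+9a²+37a+30) + (-11a³-15a²-84a-260)
  a⁴+3a³+9a²+37a+30 = (-(1/11)a-18/121)(-11a³-15a²-84a-260) + (-(105/121)a²+(105/121)a-1050/121)
  -11a³-15a²-84a-260 = ((1331/105)a+3146/105)(-(105/121)a²+(105/121)a-1050/121) + (0)
Last nonzero remainder: -(105/121)a²+(105/121)a-1050/121. Dividing through by -105/121 gives the monic gcd a²-a+10.
Cancel a²-a+10 from numerator and denominator to get the reduced form.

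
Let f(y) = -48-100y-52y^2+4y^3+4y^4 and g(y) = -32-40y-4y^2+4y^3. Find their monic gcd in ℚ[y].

Apply the Euclidean algorithm:
  4y^4+4y^3-52y^2-100y-48 = (y+2)(4y^3-4y^2-40y-32) + (-4y^2+12y+16)
  4y^3-4y^2-40y-32 = (-y-2)(-4y^2+12y+16) + (0)
Last nonzero remainder: -4y^2+12y+16. Dividing through by -4 gives the monic gcd y^2-3y-4.

-4-3y+y^2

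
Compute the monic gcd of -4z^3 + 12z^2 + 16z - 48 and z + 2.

Repeated division with remainder:
  -4z^3 + 12z^2 + 16z - 48 = (-4z^2 + 20z - 24)(z + 2) + (0)
The last nonzero remainder z + 2 is already monic.

z + 2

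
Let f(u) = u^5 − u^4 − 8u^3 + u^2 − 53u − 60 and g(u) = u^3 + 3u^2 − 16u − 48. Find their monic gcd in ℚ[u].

u^2 − u − 12

Euclidean algorithm in ℚ[u]:
  u^5 − u^4 − 8u^3 + u^2 − 53u − 60 = (u^2 − 4u + 20)(u^3 + 3u^2 − 16u − 48) + (−75u^2 + 75u + 900)
  u^3 + 3u^2 − 16u − 48 = (−(1/75)u − 4/75)(−75u^2 + 75u + 900) + (0)
Last nonzero remainder: −75u^2 + 75u + 900. Dividing through by −75 gives the monic gcd u^2 − u − 12.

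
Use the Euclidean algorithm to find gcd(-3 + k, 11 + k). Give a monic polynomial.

Euclidean algorithm in ℚ[k]:
  k - 3 = (k + 11) + (-14)
  k + 11 = (-(1/14)k - 11/14)(-14) + (0)
The last nonzero remainder is the constant -14, so the polynomials are coprime and gcd = 1.

1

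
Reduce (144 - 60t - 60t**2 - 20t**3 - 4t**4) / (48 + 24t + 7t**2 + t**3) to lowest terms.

Euclidean algorithm in ℚ[t]:
  -4t**4 - 20t**3 - 60t**2 - 60t + 144 = (-4t + 8)(t**3 + 7t**2 + 24t + 48) + (-20t**2 - 60t - 240)
  t**3 + 7t**2 + 24t + 48 = (-(1/20)t - 1/5)(-20t**2 - 60t - 240) + (0)
Last nonzero remainder: -20t**2 - 60t - 240. Dividing through by -20 gives the monic gcd t**2 + 3t + 12.
Cancel t**2 + 3t + 12 from numerator and denominator to get the reduced form.

(12 - 8t - 4t**2)/(4 + t)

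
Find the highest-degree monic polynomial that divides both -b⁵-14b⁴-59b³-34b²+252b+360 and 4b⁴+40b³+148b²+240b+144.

b²+5b+6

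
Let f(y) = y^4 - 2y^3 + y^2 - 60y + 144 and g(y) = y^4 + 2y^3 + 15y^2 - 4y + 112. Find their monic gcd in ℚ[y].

By polynomial division,
  y^4 - 2y^3 + y^2 - 60y + 144 = (y^4 + 2y^3 + 15y^2 - 4y + 112) + (-4y^3 - 14y^2 - 56y + 32)
  y^4 + 2y^3 + 15y^2 - 4y + 112 = (-(1/4)y + 3/8)(-4y^3 - 14y^2 - 56y + 32) + ((25/4)y^2 + 25y + 100)
  -4y^3 - 14y^2 - 56y + 32 = (-(16/25)y + 8/25)((25/4)y^2 + 25y + 100) + (0)
Last nonzero remainder: (25/4)y^2 + 25y + 100. Dividing through by 25/4 gives the monic gcd y^2 + 4y + 16.

y^2 + 4y + 16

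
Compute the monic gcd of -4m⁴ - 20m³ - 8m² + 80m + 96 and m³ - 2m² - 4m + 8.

m² - 4

Euclidean algorithm in ℚ[m]:
  -4m⁴ - 20m³ - 8m² + 80m + 96 = (-4m - 28)(m³ - 2m² - 4m + 8) + (-80m² + 320)
  m³ - 2m² - 4m + 8 = (-(1/80)m + 1/40)(-80m² + 320) + (0)
Last nonzero remainder: -80m² + 320. Dividing through by -80 gives the monic gcd m² - 4.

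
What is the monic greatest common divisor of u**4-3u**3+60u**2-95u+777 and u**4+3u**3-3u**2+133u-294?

u**2-2u+21

Apply the Euclidean algorithm:
  u**4-3u**3+60u**2-95u+777 = (u**4+3u**3-3u**2+133u-294) + (-6u**3+63u**2-228u+1071)
  u**4+3u**3-3u**2+133u-294 = (-(1/6)u-9/4)(-6u**3+63u**2-228u+1071) + ((403/4)u**2-(403/2)u+8463/4)
  -6u**3+63u**2-228u+1071 = (-(24/403)u+204/403)((403/4)u**2-(403/2)u+8463/4) + (0)
Last nonzero remainder: (403/4)u**2-(403/2)u+8463/4. Dividing through by 403/4 gives the monic gcd u**2-2u+21.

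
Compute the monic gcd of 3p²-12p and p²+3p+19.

Apply the Euclidean algorithm:
  3p²-12p = (3)(p²+3p+19) + (-21p-57)
  p²+3p+19 = (-(1/21)p-2/147)(-21p-57) + (893/49)
  -21p-57 = (-(1029/893)p-147/47)(893/49) + (0)
The last nonzero remainder is the constant 893/49, so the polynomials are coprime and gcd = 1.

1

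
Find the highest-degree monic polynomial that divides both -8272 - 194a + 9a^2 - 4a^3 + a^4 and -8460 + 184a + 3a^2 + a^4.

Euclidean algorithm in ℚ[a]:
  a^4 - 4a^3 + 9a^2 - 194a - 8272 = (a^4 + 3a^2 + 184a - 8460) + (-4a^3 + 6a^2 - 378a + 188)
  a^4 + 3a^2 + 184a - 8460 = (-(1/4)a - 3/8)(-4a^3 + 6a^2 - 378a + 188) + (-(357/4)a^2 + (357/4)a - 16779/2)
  -4a^3 + 6a^2 - 378a + 188 = ((16/357)a - 8/357)(-(357/4)a^2 + (357/4)a - 16779/2) + (0)
Last nonzero remainder: -(357/4)a^2 + (357/4)a - 16779/2. Dividing through by -357/4 gives the monic gcd a^2 - a + 94.

94 - a + a^2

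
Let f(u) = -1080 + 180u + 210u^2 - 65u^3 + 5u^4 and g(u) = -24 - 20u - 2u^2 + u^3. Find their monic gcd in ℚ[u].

Euclidean algorithm in ℚ[u]:
  5u^4 - 65u^3 + 210u^2 + 180u - 1080 = (5u - 55)(u^3 - 2u^2 - 20u - 24) + (200u^2 - 800u - 2400)
  u^3 - 2u^2 - 20u - 24 = ((1/200)u + 1/100)(200u^2 - 800u - 2400) + (0)
Last nonzero remainder: 200u^2 - 800u - 2400. Dividing through by 200 gives the monic gcd u^2 - 4u - 12.

-12 - 4u + u^2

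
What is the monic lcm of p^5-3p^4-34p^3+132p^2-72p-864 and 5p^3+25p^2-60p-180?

p^6-6p^5-25p^4+234p^3-468p^2-648p+2592

Euclidean algorithm in ℚ[p]:
  p^5-3p^4-34p^3+132p^2-72p-864 = ((1/5)p^2-(8/5)p+18/5)(5p^3+25p^2-60p-180) + (-18p^2-144p-216)
  5p^3+25p^2-60p-180 = (-(5/18)p+5/6)(-18p^2-144p-216) + (0)
Last nonzero remainder: -18p^2-144p-216. Dividing through by -18 gives the monic gcd p^2+8p+12.
Then lcm(f, g) = f·g / gcd(f, g); expanding and making the result monic gives the answer.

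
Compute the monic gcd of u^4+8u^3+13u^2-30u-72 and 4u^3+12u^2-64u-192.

u^2+7u+12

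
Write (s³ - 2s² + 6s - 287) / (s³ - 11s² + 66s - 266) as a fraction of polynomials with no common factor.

By polynomial division,
  s³ - 2s² + 6s - 287 = (s³ - 11s² + 66s - 266) + (9s² - 60s - 21)
  s³ - 11s² + 66s - 266 = ((1/9)s - 13/27)(9s² - 60s - 21) + ((355/9)s - 2485/9)
  9s² - 60s - 21 = ((81/355)s + 27/355)((355/9)s - 2485/9) + (0)
Last nonzero remainder: (355/9)s - 2485/9. Dividing through by 355/9 gives the monic gcd s - 7.
Cancel s - 7 from numerator and denominator to get the reduced form.

(s² + 5s + 41)/(s² - 4s + 38)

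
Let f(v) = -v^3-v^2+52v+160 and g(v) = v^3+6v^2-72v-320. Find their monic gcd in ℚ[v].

v^2-4v-32

Euclidean algorithm in ℚ[v]:
  -v^3-v^2+52v+160 = (-1)(v^3+6v^2-72v-320) + (5v^2-20v-160)
  v^3+6v^2-72v-320 = ((1/5)v+2)(5v^2-20v-160) + (0)
Last nonzero remainder: 5v^2-20v-160. Dividing through by 5 gives the monic gcd v^2-4v-32.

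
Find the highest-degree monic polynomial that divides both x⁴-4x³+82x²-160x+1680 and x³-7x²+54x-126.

x²-4x+42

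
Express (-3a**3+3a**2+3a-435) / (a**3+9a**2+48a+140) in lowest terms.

Euclidean algorithm in ℚ[a]:
  -3a**3+3a**2+3a-435 = (-3)(a**3+9a**2+48a+140) + (30a**2+147a-15)
  a**3+9a**2+48a+140 = ((1/30)a+41/300)(30a**2+147a-15) + ((2841/100)a+2841/20)
  30a**2+147a-15 = ((1000/947)a-100/947)((2841/100)a+2841/20) + (0)
Last nonzero remainder: (2841/100)a+2841/20. Dividing through by 2841/100 gives the monic gcd a+5.
Cancel a+5 from numerator and denominator to get the reduced form.

(-3a**2+18a-87)/(a**2+4a+28)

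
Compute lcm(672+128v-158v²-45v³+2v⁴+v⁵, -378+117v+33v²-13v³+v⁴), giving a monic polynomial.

12096-3744v-3324v²+740v³+283v⁴-45v⁵-7v⁶+v⁷

Euclidean algorithm in ℚ[v]:
  v⁵+2v⁴-45v³-158v²+128v+672 = (v+15)(v⁴-13v³+33v²+117v-378) + (117v³-770v²-1249v+6342)
  v⁴-13v³+33v²+117v-378 = ((1/117)v-751/13689)(117v³-770v²-1249v+6342) + ((19600/13689)v²-(78400/13689)v-137200/4563)
  117v³-770v²-1249v+6342 = ((1601613/19600)v-2067039/9800)((19600/13689)v²-(78400/13689)v-137200/4563) + (0)
Last nonzero remainder: (19600/13689)v²-(78400/13689)v-137200/4563. Dividing through by 19600/13689 gives the monic gcd v²-4v-21.
Then lcm(f, g) = f·g / gcd(f, g); expanding and making the result monic gives the answer.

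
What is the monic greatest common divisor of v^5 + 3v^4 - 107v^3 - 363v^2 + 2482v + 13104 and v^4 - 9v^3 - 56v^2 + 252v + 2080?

v^3 + v^2 - 46v - 208

Apply the Euclidean algorithm:
  v^5 + 3v^4 - 107v^3 - 363v^2 + 2482v + 13104 = (v + 12)(v^4 - 9v^3 - 56v^2 + 252v + 2080) + (57v^3 + 57v^2 - 2622v - 11856)
  v^4 - 9v^3 - 56v^2 + 252v + 2080 = ((1/57)v - 10/57)(57v^3 + 57v^2 - 2622v - 11856) + (0)
Last nonzero remainder: 57v^3 + 57v^2 - 2622v - 11856. Dividing through by 57 gives the monic gcd v^3 + v^2 - 46v - 208.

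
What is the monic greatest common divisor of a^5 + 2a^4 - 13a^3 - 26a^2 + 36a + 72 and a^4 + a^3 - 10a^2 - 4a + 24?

a^3 + 3a^2 - 4a - 12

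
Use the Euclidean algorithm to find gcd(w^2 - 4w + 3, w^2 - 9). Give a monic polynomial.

w - 3

Apply the Euclidean algorithm:
  w^2 - 4w + 3 = (w^2 - 9) + (-4w + 12)
  w^2 - 9 = (-(1/4)w - 3/4)(-4w + 12) + (0)
Last nonzero remainder: -4w + 12. Dividing through by -4 gives the monic gcd w - 3.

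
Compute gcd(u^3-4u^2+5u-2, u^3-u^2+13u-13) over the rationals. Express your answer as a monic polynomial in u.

Euclidean algorithm in ℚ[u]:
  u^3-4u^2+5u-2 = (u^3-u^2+13u-13) + (-3u^2-8u+11)
  u^3-u^2+13u-13 = (-(1/3)u+11/9)(-3u^2-8u+11) + ((238/9)u-238/9)
  -3u^2-8u+11 = (-(27/238)u-99/238)((238/9)u-238/9) + (0)
Last nonzero remainder: (238/9)u-238/9. Dividing through by 238/9 gives the monic gcd u-1.

u-1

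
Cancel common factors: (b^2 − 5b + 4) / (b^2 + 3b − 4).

Euclidean algorithm in ℚ[b]:
  b^2 − 5b + 4 = (b^2 + 3b − 4) + (−8b + 8)
  b^2 + 3b − 4 = (−(1/8)b − 1/2)(−8b + 8) + (0)
Last nonzero remainder: −8b + 8. Dividing through by −8 gives the monic gcd b − 1.
Cancel b − 1 from numerator and denominator to get the reduced form.

(b − 4)/(b + 4)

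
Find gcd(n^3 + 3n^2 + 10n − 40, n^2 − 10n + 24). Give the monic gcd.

1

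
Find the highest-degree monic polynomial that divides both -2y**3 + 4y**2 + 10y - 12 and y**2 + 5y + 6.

y + 2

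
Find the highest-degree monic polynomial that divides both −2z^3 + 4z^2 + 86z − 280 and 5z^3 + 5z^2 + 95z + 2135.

Apply the Euclidean algorithm:
  −2z^3 + 4z^2 + 86z − 280 = (−2/5)(5z^3 + 5z^2 + 95z + 2135) + (6z^2 + 124z + 574)
  5z^3 + 5z^2 + 95z + 2135 = ((5/6)z − 295/18)(6z^2 + 124z + 574) + ((14840/9)z + 103880/9)
  6z^2 + 124z + 574 = ((27/7420)z + 369/7420)((14840/9)z + 103880/9) + (0)
Last nonzero remainder: (14840/9)z + 103880/9. Dividing through by 14840/9 gives the monic gcd z + 7.

z + 7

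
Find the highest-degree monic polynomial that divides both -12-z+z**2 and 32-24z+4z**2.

-4+z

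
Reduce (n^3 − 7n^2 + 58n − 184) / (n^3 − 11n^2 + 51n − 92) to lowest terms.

(n^2 − 3n + 46)/(n^2 − 7n + 23)

Euclidean algorithm in ℚ[n]:
  n^3 − 7n^2 + 58n − 184 = (n^3 − 11n^2 + 51n − 92) + (4n^2 + 7n − 92)
  n^3 − 11n^2 + 51n − 92 = ((1/4)n − 51/16)(4n^2 + 7n − 92) + ((1541/16)n − 1541/4)
  4n^2 + 7n − 92 = ((64/1541)n + 16/67)((1541/16)n − 1541/4) + (0)
Last nonzero remainder: (1541/16)n − 1541/4. Dividing through by 1541/16 gives the monic gcd n − 4.
Cancel n − 4 from numerator and denominator to get the reduced form.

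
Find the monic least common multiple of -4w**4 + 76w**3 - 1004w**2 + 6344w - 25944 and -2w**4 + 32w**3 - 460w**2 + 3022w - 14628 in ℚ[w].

w**6 - 24w**5 + 452w**4 - 4855w**3 + 41022w**2 - 200546w + 687516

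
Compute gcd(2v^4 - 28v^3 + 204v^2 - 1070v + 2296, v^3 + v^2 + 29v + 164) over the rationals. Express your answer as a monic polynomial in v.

v^2 - 3v + 41

Apply the Euclidean algorithm:
  2v^4 - 28v^3 + 204v^2 - 1070v + 2296 = (2v - 30)(v^3 + v^2 + 29v + 164) + (176v^2 - 528v + 7216)
  v^3 + v^2 + 29v + 164 = ((1/176)v + 1/44)(176v^2 - 528v + 7216) + (0)
Last nonzero remainder: 176v^2 - 528v + 7216. Dividing through by 176 gives the monic gcd v^2 - 3v + 41.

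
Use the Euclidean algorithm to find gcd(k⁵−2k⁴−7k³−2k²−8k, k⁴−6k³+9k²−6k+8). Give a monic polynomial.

k³−4k²+k−4

Repeated division with remainder:
  k⁵−2k⁴−7k³−2k²−8k = (k+4)(k⁴−6k³+9k²−6k+8) + (8k³−32k²+8k−32)
  k⁴−6k³+9k²−6k+8 = ((1/8)k−1/4)(8k³−32k²+8k−32) + (0)
Last nonzero remainder: 8k³−32k²+8k−32. Dividing through by 8 gives the monic gcd k³−4k²+k−4.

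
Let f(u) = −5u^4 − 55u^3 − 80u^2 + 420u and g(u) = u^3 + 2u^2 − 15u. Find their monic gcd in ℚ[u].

u

Apply the Euclidean algorithm:
  −5u^4 − 55u^3 − 80u^2 + 420u = (−5u − 45)(u^3 + 2u^2 − 15u) + (−65u^2 − 255u)
  u^3 + 2u^2 − 15u = (−(1/65)u + 5/169)(−65u^2 − 255u) + (−(1260/169)u)
  −65u^2 − 255u = ((2197/252)u + 2873/84)(−(1260/169)u) + (0)
Last nonzero remainder: −(1260/169)u. Dividing through by −1260/169 gives the monic gcd u.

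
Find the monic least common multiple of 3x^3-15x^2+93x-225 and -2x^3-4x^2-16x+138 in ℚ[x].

x^5+29x^3-35x^2+338x-1725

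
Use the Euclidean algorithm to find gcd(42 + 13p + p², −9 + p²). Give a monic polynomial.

1

By polynomial division,
  p² + 13p + 42 = (p² − 9) + (13p + 51)
  p² − 9 = ((1/13)p − 51/169)(13p + 51) + (1080/169)
  13p + 51 = ((2197/1080)p + 2873/360)(1080/169) + (0)
The last nonzero remainder is the constant 1080/169, so the polynomials are coprime and gcd = 1.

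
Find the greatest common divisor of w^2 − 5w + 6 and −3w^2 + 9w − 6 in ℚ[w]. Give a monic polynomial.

Repeated division with remainder:
  w^2 − 5w + 6 = (−1/3)(−3w^2 + 9w − 6) + (−2w + 4)
  −3w^2 + 9w − 6 = ((3/2)w − 3/2)(−2w + 4) + (0)
Last nonzero remainder: −2w + 4. Dividing through by −2 gives the monic gcd w − 2.

w − 2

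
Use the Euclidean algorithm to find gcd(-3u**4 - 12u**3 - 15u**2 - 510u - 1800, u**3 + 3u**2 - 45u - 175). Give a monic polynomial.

Repeated division with remainder:
  -3u**4 - 12u**3 - 15u**2 - 510u - 1800 = (-3u - 3)(u**3 + 3u**2 - 45u - 175) + (-141u**2 - 1170u - 2325)
  u**3 + 3u**2 - 45u - 175 = (-(1/141)u + 83/2209)(-141u**2 - 1170u - 2325) + (-(38720/2209)u - 193600/2209)
  -141u**2 - 1170u - 2325 = ((311469/38720)u + 205437/7744)(-(38720/2209)u - 193600/2209) + (0)
Last nonzero remainder: -(38720/2209)u - 193600/2209. Dividing through by -38720/2209 gives the monic gcd u + 5.

u + 5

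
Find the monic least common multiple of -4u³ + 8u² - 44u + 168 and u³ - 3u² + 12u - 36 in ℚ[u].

Apply the Euclidean algorithm:
  -4u³ + 8u² - 44u + 168 = (-4)(u³ - 3u² + 12u - 36) + (-4u² + 4u + 24)
  u³ - 3u² + 12u - 36 = (-(1/4)u + 1/2)(-4u² + 4u + 24) + (16u - 48)
  -4u² + 4u + 24 = (-(1/4)u - 1/2)(16u - 48) + (0)
Last nonzero remainder: 16u - 48. Dividing through by 16 gives the monic gcd u - 3.
Then lcm(f, g) = f·g / gcd(f, g); expanding and making the result monic gives the answer.

u⁵ - 2u⁴ + 23u³ - 66u² + 132u - 504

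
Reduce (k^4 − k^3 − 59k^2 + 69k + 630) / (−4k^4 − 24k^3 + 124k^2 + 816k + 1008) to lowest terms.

Repeated division with remainder:
  k^4 − k^3 − 59k^2 + 69k + 630 = (−1/4)(−4k^4 − 24k^3 + 124k^2 + 816k + 1008) + (−7k^3 − 28k^2 + 273k + 882)
  −4k^4 − 24k^3 + 124k^2 + 816k + 1008 = ((4/7)k + 8/7)(−7k^3 − 28k^2 + 273k + 882) + (0)
Last nonzero remainder: −7k^3 − 28k^2 + 273k + 882. Dividing through by −7 gives the monic gcd k^3 + 4k^2 − 39k − 126.
Cancel k^3 + 4k^2 − 39k − 126 from numerator and denominator to get the reduced form.

(−k + 5)/(4k + 8)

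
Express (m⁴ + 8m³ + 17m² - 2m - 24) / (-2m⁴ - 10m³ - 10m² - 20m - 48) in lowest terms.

By polynomial division,
  m⁴ + 8m³ + 17m² - 2m - 24 = (-1/2)(-2m⁴ - 10m³ - 10m² - 20m - 48) + (3m³ + 12m² - 12m - 48)
  -2m⁴ - 10m³ - 10m² - 20m - 48 = (-(2/3)m - 2/3)(3m³ + 12m² - 12m - 48) + (-10m² - 60m - 80)
  3m³ + 12m² - 12m - 48 = (-(3/10)m + 3/5)(-10m² - 60m - 80) + (0)
Last nonzero remainder: -10m² - 60m - 80. Dividing through by -10 gives the monic gcd m² + 6m + 8.
Cancel m² + 6m + 8 from numerator and denominator to get the reduced form.

(-m² - 2m + 3)/(2m² - 2m + 6)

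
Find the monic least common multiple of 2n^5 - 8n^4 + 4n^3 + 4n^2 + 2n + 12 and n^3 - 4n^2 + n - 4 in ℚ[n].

Apply the Euclidean algorithm:
  2n^5 - 8n^4 + 4n^3 + 4n^2 + 2n + 12 = (2n^2 + 2)(n^3 - 4n^2 + n - 4) + (20n^2 + 20)
  n^3 - 4n^2 + n - 4 = ((1/20)n - 1/5)(20n^2 + 20) + (0)
Last nonzero remainder: 20n^2 + 20. Dividing through by 20 gives the monic gcd n^2 + 1.
Then lcm(f, g) = f·g / gcd(f, g); expanding and making the result monic gives the answer.

n^6 - 8n^5 + 18n^4 - 6n^3 - 7n^2 + 2n - 24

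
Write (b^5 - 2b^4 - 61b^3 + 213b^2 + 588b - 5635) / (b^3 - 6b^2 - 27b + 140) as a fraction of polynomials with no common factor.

(b^3 - 26b + 161)/(b - 4)

Apply the Euclidean algorithm:
  b^5 - 2b^4 - 61b^3 + 213b^2 + 588b - 5635 = (b^2 + 4b - 10)(b^3 - 6b^2 - 27b + 140) + (121b^2 - 242b - 4235)
  b^3 - 6b^2 - 27b + 140 = ((1/121)b - 4/121)(121b^2 - 242b - 4235) + (0)
Last nonzero remainder: 121b^2 - 242b - 4235. Dividing through by 121 gives the monic gcd b^2 - 2b - 35.
Cancel b^2 - 2b - 35 from numerator and denominator to get the reduced form.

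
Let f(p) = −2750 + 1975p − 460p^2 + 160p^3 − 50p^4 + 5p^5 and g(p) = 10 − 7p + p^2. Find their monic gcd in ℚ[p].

10 − 7p + p^2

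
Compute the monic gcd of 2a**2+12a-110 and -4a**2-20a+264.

By polynomial division,
  2a**2+12a-110 = (-1/2)(-4a**2-20a+264) + (2a+22)
  -4a**2-20a+264 = (-2a+12)(2a+22) + (0)
Last nonzero remainder: 2a+22. Dividing through by 2 gives the monic gcd a+11.

a+11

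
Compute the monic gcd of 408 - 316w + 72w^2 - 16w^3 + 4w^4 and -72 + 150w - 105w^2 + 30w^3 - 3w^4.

6 - 5w + w^2

Apply the Euclidean algorithm:
  4w^4 - 16w^3 + 72w^2 - 316w + 408 = (-4/3)(-3w^4 + 30w^3 - 105w^2 + 150w - 72) + (24w^3 - 68w^2 - 116w + 312)
  -3w^4 + 30w^3 - 105w^2 + 150w - 72 = (-(1/8)w + 43/48)(24w^3 - 68w^2 - 116w + 312) + (-(703/12)w^2 + (3515/12)w - 703/2)
  24w^3 - 68w^2 - 116w + 312 = (-(288/703)w - 624/703)(-(703/12)w^2 + (3515/12)w - 703/2) + (0)
Last nonzero remainder: -(703/12)w^2 + (3515/12)w - 703/2. Dividing through by -703/12 gives the monic gcd w^2 - 5w + 6.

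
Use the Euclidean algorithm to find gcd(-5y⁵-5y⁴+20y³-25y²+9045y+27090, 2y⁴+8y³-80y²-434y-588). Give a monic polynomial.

Apply the Euclidean algorithm:
  -5y⁵-5y⁴+20y³-25y²+9045y+27090 = (-(5/2)y+15/2)(2y⁴+8y³-80y²-434y-588) + (-240y³-510y²+10830y+31500)
  2y⁴+8y³-80y²-434y-588 = (-(1/120)y-1/64)(-240y³-510y²+10830y+31500) + ((73/32)y²-(73/32)y-1533/16)
  -240y³-510y²+10830y+31500 = (-(7680/73)y-24000/73)((73/32)y²-(73/32)y-1533/16) + (0)
Last nonzero remainder: (73/32)y²-(73/32)y-1533/16. Dividing through by 73/32 gives the monic gcd y²-y-42.

y²-y-42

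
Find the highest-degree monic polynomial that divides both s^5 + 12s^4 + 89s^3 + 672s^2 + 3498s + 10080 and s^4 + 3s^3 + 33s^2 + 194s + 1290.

By polynomial division,
  s^5 + 12s^4 + 89s^3 + 672s^2 + 3498s + 10080 = (s + 9)(s^4 + 3s^3 + 33s^2 + 194s + 1290) + (29s^3 + 181s^2 + 462s − 1530)
  s^4 + 3s^3 + 33s^2 + 194s + 1290 = ((1/29)s − 94/841)(29s^3 + 181s^2 + 462s − 1530) + ((31369/841)s^2 + (250952/841)s + 941070/841)
  29s^3 + 181s^2 + 462s − 1530 = ((24389/31369)s − 42891/31369)((31369/841)s^2 + (250952/841)s + 941070/841) + (0)
Last nonzero remainder: (31369/841)s^2 + (250952/841)s + 941070/841. Dividing through by 31369/841 gives the monic gcd s^2 + 8s + 30.

s^2 + 8s + 30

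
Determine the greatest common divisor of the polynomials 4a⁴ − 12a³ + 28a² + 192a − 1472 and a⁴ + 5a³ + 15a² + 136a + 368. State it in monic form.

a³ + a² + 11a + 92

Repeated division with remainder:
  4a⁴ − 12a³ + 28a² + 192a − 1472 = (4)(a⁴ + 5a³ + 15a² + 136a + 368) + (−32a³ − 32a² − 352a − 2944)
  a⁴ + 5a³ + 15a² + 136a + 368 = (−(1/32)a − 1/8)(−32a³ − 32a² − 352a − 2944) + (0)
Last nonzero remainder: −32a³ − 32a² − 352a − 2944. Dividing through by −32 gives the monic gcd a³ + a² + 11a + 92.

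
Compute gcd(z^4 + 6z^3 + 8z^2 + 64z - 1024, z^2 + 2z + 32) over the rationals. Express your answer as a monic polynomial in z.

z^2 + 2z + 32

Apply the Euclidean algorithm:
  z^4 + 6z^3 + 8z^2 + 64z - 1024 = (z^2 + 4z - 32)(z^2 + 2z + 32) + (0)
The last nonzero remainder z^2 + 2z + 32 is already monic.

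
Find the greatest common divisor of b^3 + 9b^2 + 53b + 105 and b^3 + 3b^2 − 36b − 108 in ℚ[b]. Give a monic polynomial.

By polynomial division,
  b^3 + 9b^2 + 53b + 105 = (b^3 + 3b^2 − 36b − 108) + (6b^2 + 89b + 213)
  b^3 + 3b^2 − 36b − 108 = ((1/6)b − 71/36)(6b^2 + 89b + 213) + ((3745/36)b + 3745/12)
  6b^2 + 89b + 213 = ((216/3745)b + 2556/3745)((3745/36)b + 3745/12) + (0)
Last nonzero remainder: (3745/36)b + 3745/12. Dividing through by 3745/36 gives the monic gcd b + 3.

b + 3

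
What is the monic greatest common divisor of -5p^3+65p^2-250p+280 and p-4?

p-4

Repeated division with remainder:
  -5p^3+65p^2-250p+280 = (-5p^2+45p-70)(p-4) + (0)
The last nonzero remainder p-4 is already monic.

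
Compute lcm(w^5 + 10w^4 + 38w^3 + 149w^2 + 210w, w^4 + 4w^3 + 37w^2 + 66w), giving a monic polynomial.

Euclidean algorithm in ℚ[w]:
  w^5 + 10w^4 + 38w^3 + 149w^2 + 210w = (w + 6)(w^4 + 4w^3 + 37w^2 + 66w) + (-23w^3 - 139w^2 - 186w)
  w^4 + 4w^3 + 37w^2 + 66w = (-(1/23)w + 47/529)(-23w^3 - 139w^2 - 186w) + ((21828/529)w^2 + (43656/529)w)
  -23w^3 - 139w^2 - 186w = (-(12167/21828)w - 16399/7276)((21828/529)w^2 + (43656/529)w) + (0)
Last nonzero remainder: (21828/529)w^2 + (43656/529)w. Dividing through by 21828/529 gives the monic gcd w^2 + 2w.
Then lcm(f, g) = f·g / gcd(f, g); expanding and making the result monic gives the answer.

w^7 + 12w^6 + 91w^5 + 555w^4 + 1762w^3 + 5337w^2 + 6930w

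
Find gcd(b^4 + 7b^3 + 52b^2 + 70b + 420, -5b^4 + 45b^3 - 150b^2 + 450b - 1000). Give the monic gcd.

b^2 + 10

Repeated division with remainder:
  b^4 + 7b^3 + 52b^2 + 70b + 420 = (-1/5)(-5b^4 + 45b^3 - 150b^2 + 450b - 1000) + (16b^3 + 22b^2 + 160b + 220)
  -5b^4 + 45b^3 - 150b^2 + 450b - 1000 = (-(5/16)b + 415/128)(16b^3 + 22b^2 + 160b + 220) + (-(10965/64)b^2 - 54825/32)
  16b^3 + 22b^2 + 160b + 220 = (-(1024/10965)b - 1408/10965)(-(10965/64)b^2 - 54825/32) + (0)
Last nonzero remainder: -(10965/64)b^2 - 54825/32. Dividing through by -10965/64 gives the monic gcd b^2 + 10.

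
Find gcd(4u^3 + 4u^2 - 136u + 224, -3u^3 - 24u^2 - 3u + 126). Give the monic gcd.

u^2 + 5u - 14

Euclidean algorithm in ℚ[u]:
  4u^3 + 4u^2 - 136u + 224 = (-4/3)(-3u^3 - 24u^2 - 3u + 126) + (-28u^2 - 140u + 392)
  -3u^3 - 24u^2 - 3u + 126 = ((3/28)u + 9/28)(-28u^2 - 140u + 392) + (0)
Last nonzero remainder: -28u^2 - 140u + 392. Dividing through by -28 gives the monic gcd u^2 + 5u - 14.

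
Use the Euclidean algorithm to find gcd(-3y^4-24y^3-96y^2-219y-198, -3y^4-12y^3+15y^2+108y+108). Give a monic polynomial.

y^2+5y+6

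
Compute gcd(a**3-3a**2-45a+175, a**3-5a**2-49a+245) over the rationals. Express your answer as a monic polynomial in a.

a**2+2a-35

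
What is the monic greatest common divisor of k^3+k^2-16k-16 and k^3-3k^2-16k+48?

k^2-16

Euclidean algorithm in ℚ[k]:
  k^3+k^2-16k-16 = (k^3-3k^2-16k+48) + (4k^2-64)
  k^3-3k^2-16k+48 = ((1/4)k-3/4)(4k^2-64) + (0)
Last nonzero remainder: 4k^2-64. Dividing through by 4 gives the monic gcd k^2-16.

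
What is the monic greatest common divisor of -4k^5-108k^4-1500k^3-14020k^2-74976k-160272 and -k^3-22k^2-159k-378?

k^3+22k^2+159k+378

Apply the Euclidean algorithm:
  -4k^5-108k^4-1500k^3-14020k^2-74976k-160272 = (4k^2+20k+424)(-k^3-22k^2-159k-378) + (0)
Last nonzero remainder: -k^3-22k^2-159k-378. Dividing through by -1 gives the monic gcd k^3+22k^2+159k+378.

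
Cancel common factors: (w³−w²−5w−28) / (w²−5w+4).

(w²+3w+7)/(w−1)

Euclidean algorithm in ℚ[w]:
  w³−w²−5w−28 = (w+4)(w²−5w+4) + (11w−44)
  w²−5w+4 = ((1/11)w−1/11)(11w−44) + (0)
Last nonzero remainder: 11w−44. Dividing through by 11 gives the monic gcd w−4.
Cancel w−4 from numerator and denominator to get the reduced form.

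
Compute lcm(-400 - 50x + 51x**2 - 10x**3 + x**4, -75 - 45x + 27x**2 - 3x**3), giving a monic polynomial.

Apply the Euclidean algorithm:
  x**4 - 10x**3 + 51x**2 - 50x - 400 = (-(1/3)x + 1/3)(-3x**3 + 27x**2 - 45x - 75) + (27x**2 - 60x - 375)
  -3x**3 + 27x**2 - 45x - 75 = (-(1/9)x + 61/81)(27x**2 - 60x - 375) + (-(1120/27)x + 5600/27)
  27x**2 - 60x - 375 = (-(729/1120)x - 405/224)(-(1120/27)x + 5600/27) + (0)
Last nonzero remainder: -(1120/27)x + 5600/27. Dividing through by -1120/27 gives the monic gcd x - 5.
Then lcm(f, g) = f·g / gcd(f, g); expanding and making the result monic gives the answer.

2000 + 1850x - 455x**2 - 204x**3 + 86x**4 - 14x**5 + x**6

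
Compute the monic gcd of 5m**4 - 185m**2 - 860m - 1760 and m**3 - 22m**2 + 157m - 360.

m - 8

By polynomial division,
  5m**4 - 185m**2 - 860m - 1760 = (5m + 110)(m**3 - 22m**2 + 157m - 360) + (1450m**2 - 16330m + 37840)
  m**3 - 22m**2 + 157m - 360 = ((1/1450)m - 1557/210250)(1450m**2 - 16330m + 37840) + ((209664/21025)m - 1677312/21025)
  1450m**2 - 16330m + 37840 = ((15243125/104832)m - 49724125/104832)((209664/21025)m - 1677312/21025) + (0)
Last nonzero remainder: (209664/21025)m - 1677312/21025. Dividing through by 209664/21025 gives the monic gcd m - 8.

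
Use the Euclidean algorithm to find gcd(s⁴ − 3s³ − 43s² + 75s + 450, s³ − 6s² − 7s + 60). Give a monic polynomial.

Euclidean algorithm in ℚ[s]:
  s⁴ − 3s³ − 43s² + 75s + 450 = (s + 3)(s³ − 6s² − 7s + 60) + (−18s² + 36s + 270)
  s³ − 6s² − 7s + 60 = (−(1/18)s + 2/9)(−18s² + 36s + 270) + (0)
Last nonzero remainder: −18s² + 36s + 270. Dividing through by −18 gives the monic gcd s² − 2s − 15.

s² − 2s − 15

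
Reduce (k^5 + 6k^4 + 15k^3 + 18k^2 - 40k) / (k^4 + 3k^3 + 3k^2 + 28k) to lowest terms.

(k^3 + 2k^2 + 7k - 10)/(k^2 - k + 7)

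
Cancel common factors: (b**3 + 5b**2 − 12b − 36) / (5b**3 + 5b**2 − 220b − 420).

(b − 3)/(5b − 35)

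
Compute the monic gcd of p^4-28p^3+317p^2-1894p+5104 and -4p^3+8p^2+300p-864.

By polynomial division,
  p^4-28p^3+317p^2-1894p+5104 = (-(1/4)p+13/2)(-4p^3+8p^2+300p-864) + (340p^2-4060p+10720)
  -4p^3+8p^2+300p-864 = (-(1/85)p-169/1445)(340p^2-4060p+10720) + (-(14080/289)p+112640/289)
  340p^2-4060p+10720 = (-(4913/704)p+19363/704)(-(14080/289)p+112640/289) + (0)
Last nonzero remainder: -(14080/289)p+112640/289. Dividing through by -14080/289 gives the monic gcd p-8.

p-8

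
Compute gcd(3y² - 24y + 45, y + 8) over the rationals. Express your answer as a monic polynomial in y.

1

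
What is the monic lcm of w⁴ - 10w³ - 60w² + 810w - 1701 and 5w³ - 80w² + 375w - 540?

w⁵ - 14w⁴ - 20w³ + 1050w² - 4941w + 6804

By polynomial division,
  w⁴ - 10w³ - 60w² + 810w - 1701 = ((1/5)w + 6/5)(5w³ - 80w² + 375w - 540) + (-39w² + 468w - 1053)
  5w³ - 80w² + 375w - 540 = (-(5/39)w + 20/39)(-39w² + 468w - 1053) + (0)
Last nonzero remainder: -39w² + 468w - 1053. Dividing through by -39 gives the monic gcd w² - 12w + 27.
Then lcm(f, g) = f·g / gcd(f, g); expanding and making the result monic gives the answer.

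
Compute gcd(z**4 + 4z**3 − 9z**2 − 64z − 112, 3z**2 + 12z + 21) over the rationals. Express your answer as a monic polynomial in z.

z**2 + 4z + 7

Euclidean algorithm in ℚ[z]:
  z**4 + 4z**3 − 9z**2 − 64z − 112 = ((1/3)z**2 − 16/3)(3z**2 + 12z + 21) + (0)
Last nonzero remainder: 3z**2 + 12z + 21. Dividing through by 3 gives the monic gcd z**2 + 4z + 7.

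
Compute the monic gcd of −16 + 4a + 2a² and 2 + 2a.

Apply the Euclidean algorithm:
  2a² + 4a − 16 = (a + 1)(2a + 2) + (−18)
  2a + 2 = (−(1/9)a − 1/9)(−18) + (0)
The last nonzero remainder is the constant −18, so the polynomials are coprime and gcd = 1.

1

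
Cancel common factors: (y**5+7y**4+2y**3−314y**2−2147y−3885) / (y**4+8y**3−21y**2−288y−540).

Euclidean algorithm in ℚ[y]:
  y**5+7y**4+2y**3−314y**2−2147y−3885 = (y−1)(y**4+8y**3−21y**2−288y−540) + (31y**3−47y**2−1895y−4425)
  y**4+8y**3−21y**2−288y−540 = ((1/31)y+295/961)(31y**3−47y**2−1895y−4425) + ((52429/961)y**2+(419432/961)y+786435/961)
  31y**3−47y**2−1895y−4425 = ((29791/52429)y−283495/52429)((52429/961)y**2+(419432/961)y+786435/961) + (0)
Last nonzero remainder: (52429/961)y**2+(419432/961)y+786435/961. Dividing through by 52429/961 gives the monic gcd y**2+8y+15.
Cancel y**2+8y+15 from numerator and denominator to get the reduced form.

(y**3−y**2−5y−259)/(y**2−36)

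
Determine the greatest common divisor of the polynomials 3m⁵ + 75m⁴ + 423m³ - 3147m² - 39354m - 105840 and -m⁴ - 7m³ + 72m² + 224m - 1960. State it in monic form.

m² + 17m + 70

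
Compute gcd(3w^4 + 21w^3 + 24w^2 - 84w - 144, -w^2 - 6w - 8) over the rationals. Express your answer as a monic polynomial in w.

Repeated division with remainder:
  3w^4 + 21w^3 + 24w^2 - 84w - 144 = (-3w^2 - 3w + 18)(-w^2 - 6w - 8) + (0)
Last nonzero remainder: -w^2 - 6w - 8. Dividing through by -1 gives the monic gcd w^2 + 6w + 8.

w^2 + 6w + 8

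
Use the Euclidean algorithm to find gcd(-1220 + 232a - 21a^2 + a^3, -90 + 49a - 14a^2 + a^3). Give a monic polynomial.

Apply the Euclidean algorithm:
  a^3 - 21a^2 + 232a - 1220 = (a^3 - 14a^2 + 49a - 90) + (-7a^2 + 183a - 1130)
  a^3 - 14a^2 + 49a - 90 = (-(1/7)a - 85/49)(-7a^2 + 183a - 1130) + ((10046/49)a - 100460/49)
  -7a^2 + 183a - 1130 = (-(343/10046)a + 5537/10046)((10046/49)a - 100460/49) + (0)
Last nonzero remainder: (10046/49)a - 100460/49. Dividing through by 10046/49 gives the monic gcd a - 10.

-10 + a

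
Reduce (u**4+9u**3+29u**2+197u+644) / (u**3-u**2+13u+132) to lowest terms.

Euclidean algorithm in ℚ[u]:
  u**4+9u**3+29u**2+197u+644 = (u+10)(u**3-u**2+13u+132) + (26u**2-65u-676)
  u**3-u**2+13u+132 = ((1/26)u+3/52)(26u**2-65u-676) + ((171/4)u+171)
  26u**2-65u-676 = ((104/171)u-676/171)((171/4)u+171) + (0)
Last nonzero remainder: (171/4)u+171. Dividing through by 171/4 gives the monic gcd u+4.
Cancel u+4 from numerator and denominator to get the reduced form.

(u**3+5u**2+9u+161)/(u**2-5u+33)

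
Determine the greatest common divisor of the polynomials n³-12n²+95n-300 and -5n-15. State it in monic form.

1

Repeated division with remainder:
  n³-12n²+95n-300 = (-(1/5)n²+3n-28)(-5n-15) + (-720)
  -5n-15 = ((1/144)n+1/48)(-720) + (0)
The last nonzero remainder is the constant -720, so the polynomials are coprime and gcd = 1.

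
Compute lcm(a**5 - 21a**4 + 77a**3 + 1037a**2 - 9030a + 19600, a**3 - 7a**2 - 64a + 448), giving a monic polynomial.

a**6 - 29a**5 + 245a**4 + 421a**3 - 17326a**2 + 91840a - 156800

Euclidean algorithm in ℚ[a]:
  a**5 - 21a**4 + 77a**3 + 1037a**2 - 9030a + 19600 = (a**2 - 14a + 43)(a**3 - 7a**2 - 64a + 448) + (-6a**2 - 6a + 336)
  a**3 - 7a**2 - 64a + 448 = (-(1/6)a + 4/3)(-6a**2 - 6a + 336) + (0)
Last nonzero remainder: -6a**2 - 6a + 336. Dividing through by -6 gives the monic gcd a**2 + a - 56.
Then lcm(f, g) = f·g / gcd(f, g); expanding and making the result monic gives the answer.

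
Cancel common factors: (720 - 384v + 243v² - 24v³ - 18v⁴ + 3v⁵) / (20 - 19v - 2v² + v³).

(-36 + 21v - 15v² + 3v³)/(-1 + v)

Apply the Euclidean algorithm:
  3v⁵ - 18v⁴ - 24v³ + 243v² - 384v + 720 = (3v² - 12v + 9)(v³ - 2v² - 19v + 20) + (-27v² + 27v + 540)
  v³ - 2v² - 19v + 20 = (-(1/27)v + 1/27)(-27v² + 27v + 540) + (0)
Last nonzero remainder: -27v² + 27v + 540. Dividing through by -27 gives the monic gcd v² - v - 20.
Cancel v² - v - 20 from numerator and denominator to get the reduced form.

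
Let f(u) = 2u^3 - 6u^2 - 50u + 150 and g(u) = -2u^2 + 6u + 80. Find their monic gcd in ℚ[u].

Euclidean algorithm in ℚ[u]:
  2u^3 - 6u^2 - 50u + 150 = (-u)(-2u^2 + 6u + 80) + (30u + 150)
  -2u^2 + 6u + 80 = (-(1/15)u + 8/15)(30u + 150) + (0)
Last nonzero remainder: 30u + 150. Dividing through by 30 gives the monic gcd u + 5.

u + 5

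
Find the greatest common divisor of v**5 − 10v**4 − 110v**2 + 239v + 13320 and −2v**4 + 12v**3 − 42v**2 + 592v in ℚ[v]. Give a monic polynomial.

v**3 − 6v**2 + 21v − 296

Euclidean algorithm in ℚ[v]:
  v**5 − 10v**4 − 110v**2 + 239v + 13320 = (−(1/2)v + 2)(−2v**4 + 12v**3 − 42v**2 + 592v) + (−45v**3 + 270v**2 − 945v + 13320)
  −2v**4 + 12v**3 − 42v**2 + 592v = ((2/45)v)(−45v**3 + 270v**2 − 945v + 13320) + (0)
Last nonzero remainder: −45v**3 + 270v**2 − 945v + 13320. Dividing through by −45 gives the monic gcd v**3 − 6v**2 + 21v − 296.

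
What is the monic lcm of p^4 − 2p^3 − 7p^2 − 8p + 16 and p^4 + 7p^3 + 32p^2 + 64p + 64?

p^6 + 2p^5 + p^4 − 68p^3 − 128p^2 − 64p + 256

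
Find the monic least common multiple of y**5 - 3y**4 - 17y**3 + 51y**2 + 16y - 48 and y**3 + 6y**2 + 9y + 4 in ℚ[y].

y**6 - 2y**5 - 20y**4 + 34y**3 + 67y**2 - 32y - 48

By polynomial division,
  y**5 - 3y**4 - 17y**3 + 51y**2 + 16y - 48 = (y**2 - 9y + 28)(y**3 + 6y**2 + 9y + 4) + (-40y**2 - 200y - 160)
  y**3 + 6y**2 + 9y + 4 = (-(1/40)y - 1/40)(-40y**2 - 200y - 160) + (0)
Last nonzero remainder: -40y**2 - 200y - 160. Dividing through by -40 gives the monic gcd y**2 + 5y + 4.
Then lcm(f, g) = f·g / gcd(f, g); expanding and making the result monic gives the answer.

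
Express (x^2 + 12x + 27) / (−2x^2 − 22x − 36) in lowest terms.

(−x − 3)/(2x + 4)

Euclidean algorithm in ℚ[x]:
  x^2 + 12x + 27 = (−1/2)(−2x^2 − 22x − 36) + (x + 9)
  −2x^2 − 22x − 36 = (−2x − 4)(x + 9) + (0)
The last nonzero remainder x + 9 is already monic.
Cancel x + 9 from numerator and denominator to get the reduced form.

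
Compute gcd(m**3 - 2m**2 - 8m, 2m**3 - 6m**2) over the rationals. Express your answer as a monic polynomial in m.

m

By polynomial division,
  m**3 - 2m**2 - 8m = (1/2)(2m**3 - 6m**2) + (m**2 - 8m)
  2m**3 - 6m**2 = (2m + 10)(m**2 - 8m) + (80m)
  m**2 - 8m = ((1/80)m - 1/10)(80m) + (0)
Last nonzero remainder: 80m. Dividing through by 80 gives the monic gcd m.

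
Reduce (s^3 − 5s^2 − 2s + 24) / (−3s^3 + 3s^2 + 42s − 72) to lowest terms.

(−s^2 + 2s + 8)/(3s^2 + 6s − 24)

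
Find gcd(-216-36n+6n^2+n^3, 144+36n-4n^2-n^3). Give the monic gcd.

Euclidean algorithm in ℚ[n]:
  n^3+6n^2-36n-216 = (-1)(-n^3-4n^2+36n+144) + (2n^2-72)
  -n^3-4n^2+36n+144 = (-(1/2)n-2)(2n^2-72) + (0)
Last nonzero remainder: 2n^2-72. Dividing through by 2 gives the monic gcd n^2-36.

-36+n^2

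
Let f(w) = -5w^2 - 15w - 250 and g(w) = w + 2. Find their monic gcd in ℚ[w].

Apply the Euclidean algorithm:
  -5w^2 - 15w - 250 = (-5w - 5)(w + 2) + (-240)
  w + 2 = (-(1/240)w - 1/120)(-240) + (0)
The last nonzero remainder is the constant -240, so the polynomials are coprime and gcd = 1.

1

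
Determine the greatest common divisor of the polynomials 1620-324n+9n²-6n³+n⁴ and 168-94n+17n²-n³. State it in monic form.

-6+n

Repeated division with remainder:
  n⁴-6n³+9n²-324n+1620 = (-n-11)(-n³+17n²-94n+168) + (102n²-1190n+3468)
  -n³+17n²-94n+168 = (-(1/102)n+8/153)(102n²-1190n+3468) + ((20/9)n-40/3)
  102n²-1190n+3468 = ((459/10)n-2601/10)((20/9)n-40/3) + (0)
Last nonzero remainder: (20/9)n-40/3. Dividing through by 20/9 gives the monic gcd n-6.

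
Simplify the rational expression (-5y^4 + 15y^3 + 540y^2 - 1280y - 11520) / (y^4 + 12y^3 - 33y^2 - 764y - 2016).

(-5y + 40)/(y + 7)

Euclidean algorithm in ℚ[y]:
  -5y^4 + 15y^3 + 540y^2 - 1280y - 11520 = (-5)(y^4 + 12y^3 - 33y^2 - 764y - 2016) + (75y^3 + 375y^2 - 5100y - 21600)
  y^4 + 12y^3 - 33y^2 - 764y - 2016 = ((1/75)y + 7/75)(75y^3 + 375y^2 - 5100y - 21600) + (0)
Last nonzero remainder: 75y^3 + 375y^2 - 5100y - 21600. Dividing through by 75 gives the monic gcd y^3 + 5y^2 - 68y - 288.
Cancel y^3 + 5y^2 - 68y - 288 from numerator and denominator to get the reduced form.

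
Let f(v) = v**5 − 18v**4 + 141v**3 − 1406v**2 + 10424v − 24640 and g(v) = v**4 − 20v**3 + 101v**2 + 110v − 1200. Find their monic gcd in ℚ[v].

Euclidean algorithm in ℚ[v]:
  v**5 − 18v**4 + 141v**3 − 1406v**2 + 10424v − 24640 = (v + 2)(v**4 − 20v**3 + 101v**2 + 110v − 1200) + (80v**3 − 1718v**2 + 11404v − 22240)
  v**4 − 20v**3 + 101v**2 + 110v − 1200 = ((1/80)v + 59/3200)(80v**3 − 1718v**2 + 11404v − 22240) + (−(15799/1600)v**2 + (142191/800)v − 15799/20)
  80v**3 − 1718v**2 + 11404v − 22240 = (−(128000/15799)v + 444800/15799)(−(15799/1600)v**2 + (142191/800)v − 15799/20) + (0)
Last nonzero remainder: −(15799/1600)v**2 + (142191/800)v − 15799/20. Dividing through by −15799/1600 gives the monic gcd v**2 − 18v + 80.

v**2 − 18v + 80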